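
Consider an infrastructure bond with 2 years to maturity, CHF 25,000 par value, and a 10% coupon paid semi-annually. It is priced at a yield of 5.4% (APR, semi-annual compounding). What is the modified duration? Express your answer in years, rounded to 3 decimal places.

Periodic yield y = 0.027. First find Macaulay duration:
  t   CF        PV=CF/(1+0.027)^t    t·PV
  1     1,250.00     1,217.1373     1,217.1373
  2     1,250.00     1,185.1386     2,370.2771
  3     1,250.00     1,153.9811     3,461.9432
  4    26,250.00    23,596.4969    94,385.9877
  Σ                 27,152.7538   101,435.3453
P = 27,152.7538; Macaulay duration = 101,435.3453 / 27,152.7538 = 3.73573 half-year periods = 1.86786 years.
Modified duration = D_Mac / (1 + y) = 1.86786 / 1.027 = 1.81876 years.

1.819 years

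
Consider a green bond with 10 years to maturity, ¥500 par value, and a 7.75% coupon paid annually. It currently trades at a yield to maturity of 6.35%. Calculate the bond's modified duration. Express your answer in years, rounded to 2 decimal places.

Periodic yield y = 0.0635. First find Macaulay duration:
  t   CF        PV=CF/(1+0.0635)^t    t·PV
  1        38.75        36.4363        36.4363
  2        38.75        34.2607        68.5215
  3        38.75        32.2151        96.6452
  4        38.75        30.2916       121.1663
  5        38.75        28.4829       142.4145
  6        38.75        26.7822       160.6934
  7        38.75        25.1831       176.2817
  8        38.75        23.6795       189.4357
  9        38.75        22.2656       200.3903
  10      538.75       291.0800     2,910.7998
  Σ                    550.6769     4,102.7847
P = 550.6769; Macaulay duration = 4,102.7847 / 550.6769 = 7.45044 years.
Modified duration = D_Mac / (1 + y) = 7.45044 / 1.0635 = 7.00558 years.

7.01 years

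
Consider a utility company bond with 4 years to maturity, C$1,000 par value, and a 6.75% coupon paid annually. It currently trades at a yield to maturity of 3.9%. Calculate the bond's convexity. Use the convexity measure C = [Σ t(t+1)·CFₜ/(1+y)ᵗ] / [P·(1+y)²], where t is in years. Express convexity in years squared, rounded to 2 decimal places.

16.41

With y = 0.039:
  t   CF        PV=CF/(1+0.039)^t    t·PV        t(t+1)·PV
  1        67.50        64.9663        64.9663         129.9326
  2        67.50        62.5277       125.0555         375.1664
  3        67.50        60.1807       180.5421         722.1682
  4     1,067.50       916.0216     3,664.0862      18,320.4311
  Σ                  1,103.6963     4,034.6501      19,547.6984
P = 1,103.6963.
Convexity = Σ t(t+1)·PV / [P·(1+y)²] = 19,547.6984 / (1,103.6963 × 1.079521) = 16.40646.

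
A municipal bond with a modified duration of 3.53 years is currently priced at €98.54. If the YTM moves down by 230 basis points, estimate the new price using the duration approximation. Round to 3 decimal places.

Duration approximation: ΔP/P ≈ -D_mod · Δy = -3.53 × (-0.023) = +0.081190.
New price ≈ 98.54 × (1 + 0.081190) = 106.5404626.

€106.540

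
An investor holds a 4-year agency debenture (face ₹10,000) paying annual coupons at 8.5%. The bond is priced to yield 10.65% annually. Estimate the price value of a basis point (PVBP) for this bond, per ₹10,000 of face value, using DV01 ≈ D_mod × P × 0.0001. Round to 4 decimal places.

Periodic yield y = 0.1065.
  t   CF        PV=CF/(1+0.1065)^t    t·PV
  1       850.00       768.1880       768.1880
  2       850.00       694.2503     1,388.5006
  3       850.00       627.4291     1,882.2874
  4    10,850.00     7,238.0914    28,952.3657
  Σ                  9,327.9589    32,991.3417
P = 9,327.9589; D_Mac = 3.53682 yrs; D_mod = 3.19641 yrs.
DV01 ≈ 3.19641 × 9,327.9589 × 0.0001 = 2.981594.

₹2.9816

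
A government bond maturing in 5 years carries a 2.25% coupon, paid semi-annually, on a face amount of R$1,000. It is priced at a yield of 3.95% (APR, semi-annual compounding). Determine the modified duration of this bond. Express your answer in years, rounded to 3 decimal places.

Periodic yield y = 0.01975. First find Macaulay duration:
  t   CF        PV=CF/(1+0.01975)^t    t·PV
  1        11.25        11.0321        11.0321
  2        11.25        10.8185        21.6369
  3        11.25        10.6089        31.8268
  4        11.25        10.4035        41.6138
  5        11.25        10.2020        51.0098
  6        11.25        10.0044        60.0263
  7        11.25         9.8106        68.6744
  8        11.25         9.6206        76.9649
  9        11.25         9.4343        84.9086
  10    1,011.25       831.6132     8,316.1324
  Σ                    923.5481     8,763.8260
P = 923.5481; Macaulay duration = 8,763.8260 / 923.5481 = 9.48930 half-year periods = 4.74465 years.
Modified duration = D_Mac / (1 + y) = 4.74465 / 1.01975 = 4.65276 years.

4.653 years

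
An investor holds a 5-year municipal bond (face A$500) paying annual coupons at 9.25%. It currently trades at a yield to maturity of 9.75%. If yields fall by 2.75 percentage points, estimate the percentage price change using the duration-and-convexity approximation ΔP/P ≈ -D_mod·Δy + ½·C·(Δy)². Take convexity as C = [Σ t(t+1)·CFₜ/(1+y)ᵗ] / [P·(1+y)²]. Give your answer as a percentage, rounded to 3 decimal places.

With y = 0.0975:
  t   CF        PV=CF/(1+0.0975)^t    t·PV        t(t+1)·PV
  1        46.25        42.1412        42.1412          84.2825
  2        46.25        38.3975        76.7950         230.3849
  3        46.25        34.9863       104.9589         419.8357
  4        46.25        31.8782       127.5128         637.5638
  5       546.25       343.0590     1,715.2950      10,291.7697
  Σ                    490.4622     2,066.7028      11,663.8365
P = 490.4622; D_Mac = 4.21379 yrs; D_mod = 3.83944 yrs; C = 19.74362.
Duration effect: -3.83944 × (-0.0275) = +0.105585
Convexity effect: 0.5 × 19.74362 × (-0.0275)² = +0.0074656
ΔP/P ≈ +0.105585 + 0.0074656 = +0.113050 = +11.3050%.

+11.305%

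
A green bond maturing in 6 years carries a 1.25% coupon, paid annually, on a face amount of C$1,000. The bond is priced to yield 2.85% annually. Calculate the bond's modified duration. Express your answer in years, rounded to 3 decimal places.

5.647 years

Periodic yield y = 0.0285. First find Macaulay duration:
  t   CF        PV=CF/(1+0.0285)^t    t·PV
  1        12.50        12.1536        12.1536
  2        12.50        11.8168        23.6337
  3        12.50        11.4894        34.4682
  4        12.50        11.1710        44.6841
  5        12.50        10.8615        54.3073
  6     1,012.50       855.4000     5,132.4001
  Σ                    912.8924     5,301.6470
P = 912.8924; Macaulay duration = 5,301.6470 / 912.8924 = 5.80753 years.
Modified duration = D_Mac / (1 + y) = 5.80753 / 1.0285 = 5.64660 years.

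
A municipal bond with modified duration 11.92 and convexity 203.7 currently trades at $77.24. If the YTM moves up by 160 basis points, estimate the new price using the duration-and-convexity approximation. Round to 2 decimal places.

$64.52

Duration effect: -D_mod·Δy = -11.92 × (+0.016) = -0.190720
Convexity effect: ½·C·(Δy)² = 0.5 × 203.7 × (0.016)² = +0.0260736
ΔP/P ≈ -0.190720 + 0.0260736 = -0.1646464
New price ≈ 77.24 × (1 - 0.1646464) = 64.522712064.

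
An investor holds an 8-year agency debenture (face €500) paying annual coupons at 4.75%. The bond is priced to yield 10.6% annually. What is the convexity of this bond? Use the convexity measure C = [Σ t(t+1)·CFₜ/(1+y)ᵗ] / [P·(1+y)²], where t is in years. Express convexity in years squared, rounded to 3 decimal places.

With y = 0.106:
  t   CF        PV=CF/(1+0.106)^t    t·PV        t(t+1)·PV
  1        23.75        21.4738        21.4738          42.9476
  2        23.75        19.4157        38.8314         116.4943
  3        23.75        17.5549        52.6647         210.6587
  4        23.75        15.8724        63.4897         317.4484
  5        23.75        14.3512        71.7560         430.5358
  6        23.75        12.9758        77.8546         544.9820
  7        23.75        11.7322        82.1251         657.0006
  8       523.75       233.9284     1,871.4275      16,842.8475
  Σ                    347.3044     2,279.6227      19,162.9148
P = 347.3044.
Convexity = Σ t(t+1)·PV / [P·(1+y)²] = 19,162.9148 / (347.3044 × 1.223236) = 45.10670.

45.107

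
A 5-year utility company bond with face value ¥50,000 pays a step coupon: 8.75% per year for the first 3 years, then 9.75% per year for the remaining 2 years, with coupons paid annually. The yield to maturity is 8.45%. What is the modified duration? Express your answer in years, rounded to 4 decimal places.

Periodic yield y = 0.0845. First find Macaulay duration:
  t   CF        PV=CF/(1+0.0845)^t    t·PV
  1     4,375.00     4,034.1171     4,034.1171
  2     4,375.00     3,719.7945     7,439.5889
  3     4,375.00     3,429.9626    10,289.8879
  4     4,875.00     3,524.1663    14,096.6652
  5    54,875.00    36,578.5724   182,892.8619
  Σ                 51,286.6129   218,753.1211
P = 51,286.6129; Macaulay duration = 218,753.1211 / 51,286.6129 = 4.26531 years.
Modified duration = D_Mac / (1 + y) = 4.26531 / 1.0845 = 3.93297 years.

3.9330 years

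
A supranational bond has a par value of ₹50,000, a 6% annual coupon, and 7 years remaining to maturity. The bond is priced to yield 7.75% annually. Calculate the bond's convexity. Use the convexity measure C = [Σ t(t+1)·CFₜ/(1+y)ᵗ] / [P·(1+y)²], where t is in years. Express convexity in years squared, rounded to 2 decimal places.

With y = 0.0775:
  t   CF        PV=CF/(1+0.0775)^t    t·PV        t(t+1)·PV
  1     3,000.00     2,784.2227     2,784.2227       5,568.4455
  2     3,000.00     2,583.9654     5,167.9308      15,503.7925
  3     3,000.00     2,398.1118     7,194.3353      28,777.3411
  4     3,000.00     2,225.6258     8,902.5030      44,512.5152
  5     3,000.00     2,065.5459    10,327.7297      61,966.3785
  6     3,000.00     1,916.9800    11,501.8800      80,513.1600
  7    53,000.00    31,430.7626   220,015.3379   1,760,122.7032
  Σ                 45,405.2142   265,893.9395   1,996,964.3359
P = 45,405.2142.
Convexity = Σ t(t+1)·PV / [P·(1+y)²] = 1,996,964.3359 / (45,405.2142 × 1.161006) = 37.88175.

37.88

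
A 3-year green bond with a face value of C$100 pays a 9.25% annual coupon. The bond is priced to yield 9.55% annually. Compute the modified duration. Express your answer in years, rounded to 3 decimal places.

Periodic yield y = 0.0955. First find Macaulay duration:
  t   CF        PV=CF/(1+0.0955)^t    t·PV
  1         9.25         8.4436         8.4436
  2         9.25         7.7076        15.4151
  3       109.25        83.0968       249.2904
  Σ                     99.2480       273.1492
P = 99.2480; Macaulay duration = 273.1492 / 99.2480 = 2.75219 years.
Modified duration = D_Mac / (1 + y) = 2.75219 / 1.0955 = 2.51227 years.

2.512 years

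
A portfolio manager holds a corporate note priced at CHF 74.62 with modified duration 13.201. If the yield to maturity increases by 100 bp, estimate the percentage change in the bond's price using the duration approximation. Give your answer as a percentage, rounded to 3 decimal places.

-13.201%

Duration approximation: ΔP/P ≈ -D_mod · Δy = -13.201 × (+0.01) = -0.132010.
As a percentage: -13.2010%.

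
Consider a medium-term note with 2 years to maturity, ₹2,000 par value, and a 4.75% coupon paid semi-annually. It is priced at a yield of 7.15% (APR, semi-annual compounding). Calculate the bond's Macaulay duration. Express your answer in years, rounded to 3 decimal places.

Periodic yield y = 0.03575. Discount each cash flow and weight by its period:
  t   CF        PV=CF/(1+0.03575)^t    t·PV
  1        47.50        45.8605        45.8605
  2        47.50        44.2776        88.5551
  3        47.50        42.7493       128.2478
  4     2,047.50     1,779.1155     7,116.4620
  Σ                  1,912.0028     7,379.1254
Price P = Σ PV = 1,912.0028.
Macaulay duration = Σ(t·PV) / P = 7,379.1254 / 1,912.0028 = 3.85937 half-year periods.
In years: 3.85937 / 2 = 1.92968 years.

1.930 years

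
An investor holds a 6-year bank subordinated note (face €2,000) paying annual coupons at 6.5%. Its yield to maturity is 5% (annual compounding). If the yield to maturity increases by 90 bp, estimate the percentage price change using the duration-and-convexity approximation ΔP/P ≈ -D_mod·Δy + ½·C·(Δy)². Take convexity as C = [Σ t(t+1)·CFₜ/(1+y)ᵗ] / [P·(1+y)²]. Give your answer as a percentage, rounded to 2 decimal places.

-4.32%

With y = 0.05:
  t   CF        PV=CF/(1+0.05)^t    t·PV        t(t+1)·PV
  1       130.00       123.8095       123.8095         247.6190
  2       130.00       117.9138       235.8277         707.4830
  3       130.00       112.2989       336.8967       1,347.5867
  4       130.00       106.9513       427.8053       2,139.0264
  5       130.00       101.8584       509.2920       3,055.7520
  6     2,130.00     1,589.4388     9,536.6328      66,756.4294
  Σ                  2,152.2708    11,170.2639      74,253.8966
P = 2,152.2708; D_Mac = 5.18999 yrs; D_mod = 4.94285 yrs; C = 31.29275.
Duration effect: -4.94285 × (+0.009) = -0.044486
Convexity effect: 0.5 × 31.29275 × (0.009)² = +0.0012674
ΔP/P ≈ -0.044486 + 0.0012674 = -0.043218 = -4.3218%.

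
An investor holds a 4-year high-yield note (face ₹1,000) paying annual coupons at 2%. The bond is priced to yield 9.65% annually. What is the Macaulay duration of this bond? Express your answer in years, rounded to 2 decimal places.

3.86 years

Periodic yield y = 0.0965. Discount each cash flow and weight by its year:
  t   CF        PV=CF/(1+0.0965)^t    t·PV
  1        20.00        18.2399        18.2399
  2        20.00        16.6346        33.2692
  3        20.00        15.1706        45.5119
  4     1,020.00       705.6115     2,822.4459
  Σ                    755.6566     2,919.4669
Price P = Σ PV = 755.6566.
Macaulay duration = Σ(t·PV) / P = 2,919.4669 / 755.6566 = 3.86348 years.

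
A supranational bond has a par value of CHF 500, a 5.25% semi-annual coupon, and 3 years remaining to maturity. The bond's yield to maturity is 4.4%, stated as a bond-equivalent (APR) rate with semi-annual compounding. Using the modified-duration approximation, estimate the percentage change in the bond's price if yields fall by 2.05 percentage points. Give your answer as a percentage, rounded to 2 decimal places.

Periodic yield y = 0.022. Modified duration first:
  t   CF        PV=CF/(1+0.022)^t    t·PV
  1       13.125        12.8425        12.8425
  2       13.125        12.5660        25.1320
  3       13.125        12.2955        36.8865
  4       13.125        12.0308        48.1233
  5       13.125        11.7719        58.8593
  6      513.125       450.3164     2,701.8986
  Σ                    511.8231     2,883.7423
P = 511.8231; D_Mac = 5.63426 half-year periods = 2.81713 yrs; D_mod = 2.81713/(1+0.022) = 2.75649 yrs.
ΔP/P ≈ -D_mod · Δy = -2.75649 × (-0.0205) = +0.056508 = +5.6508%.

+5.65%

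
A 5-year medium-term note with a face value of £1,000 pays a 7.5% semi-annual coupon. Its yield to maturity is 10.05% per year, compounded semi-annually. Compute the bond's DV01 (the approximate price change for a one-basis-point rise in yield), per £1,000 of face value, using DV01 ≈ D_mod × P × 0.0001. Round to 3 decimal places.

£0.362

Periodic yield y = 0.05025.
  t   CF        PV=CF/(1+0.05025)^t    t·PV
  1        37.50        35.7058        35.7058
  2        37.50        33.9974        67.9948
  3        37.50        32.3708        97.1123
  4        37.50        30.8220       123.2879
  5        37.50        29.3473       146.7364
  6        37.50        27.9431       167.6588
  7        37.50        26.6062       186.2432
  8        37.50        25.3332       202.6655
  9        37.50        24.1211       217.0899
  10    1,037.50       635.4205     6,354.2047
  Σ                    901.6673     7,598.6993
P = 901.6673; D_Mac = 8.42739 half-year periods = 4.21369 yrs; D_mod = 4.01209 yrs.
DV01 ≈ 4.01209 × 901.6673 × 0.0001 = 0.361757.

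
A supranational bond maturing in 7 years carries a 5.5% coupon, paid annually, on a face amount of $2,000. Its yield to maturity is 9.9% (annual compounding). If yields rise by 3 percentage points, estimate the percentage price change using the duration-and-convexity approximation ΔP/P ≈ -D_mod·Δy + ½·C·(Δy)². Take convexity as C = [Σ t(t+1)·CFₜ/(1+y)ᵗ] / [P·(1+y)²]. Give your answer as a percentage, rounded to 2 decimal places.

-14.32%

With y = 0.099:
  t   CF        PV=CF/(1+0.099)^t    t·PV        t(t+1)·PV
  1       110.00       100.0910       100.0910         200.1820
  2       110.00        91.0746       182.1492         546.4476
  3       110.00        82.8704       248.6113         994.4452
  4       110.00        75.4053       301.6212       1,508.1062
  5       110.00        68.6127       343.0633       2,058.3796
  6       110.00        62.4319       374.5914       2,622.1397
  7     2,110.00     1,089.6791     7,627.7535      61,022.0278
  Σ                  1,570.1650     9,177.8809      68,951.7281
P = 1,570.1650; D_Mac = 5.84517 yrs; D_mod = 5.31863 yrs; C = 36.35838.
Duration effect: -5.31863 × (+0.03) = -0.159559
Convexity effect: 0.5 × 36.35838 × (0.03)² = +0.0163613
ΔP/P ≈ -0.159559 + 0.0163613 = -0.143198 = -14.3198%.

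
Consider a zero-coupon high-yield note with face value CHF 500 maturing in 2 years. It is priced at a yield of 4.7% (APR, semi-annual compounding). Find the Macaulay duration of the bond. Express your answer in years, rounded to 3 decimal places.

A zero-coupon bond has a single cash flow at maturity, so its Macaulay duration equals its maturity: 2 years.
(Equivalently: 4 semi-annual periods ÷ 2 = 2 years.)

2.000 years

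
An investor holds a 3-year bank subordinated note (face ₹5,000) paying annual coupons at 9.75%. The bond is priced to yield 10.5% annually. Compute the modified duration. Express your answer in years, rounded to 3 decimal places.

Periodic yield y = 0.105. First find Macaulay duration:
  t   CF        PV=CF/(1+0.105)^t    t·PV
  1       487.50       441.1765       441.1765
  2       487.50       399.2547       798.5094
  3     5,487.50     4,067.1267    12,201.3800
  Σ                  4,907.5579    13,441.0659
P = 4,907.5579; Macaulay duration = 13,441.0659 / 4,907.5579 = 2.73885 years.
Modified duration = D_Mac / (1 + y) = 2.73885 / 1.105 = 2.47860 years.

2.479 years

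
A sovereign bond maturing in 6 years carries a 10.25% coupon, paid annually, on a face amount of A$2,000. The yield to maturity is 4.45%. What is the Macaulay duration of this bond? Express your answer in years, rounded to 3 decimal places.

Periodic yield y = 0.0445. Discount each cash flow and weight by its year:
  t   CF        PV=CF/(1+0.0445)^t    t·PV
  1       205.00       196.2662       196.2662
  2       205.00       187.9044       375.8088
  3       205.00       179.8989       539.6967
  4       205.00       172.2345       688.9379
  5       205.00       164.8966       824.4829
  6     2,205.00     1,698.0791    10,188.4749
  Σ                  2,599.2797    12,813.6673
Price P = Σ PV = 2,599.2797.
Macaulay duration = Σ(t·PV) / P = 12,813.6673 / 2,599.2797 = 4.92970 years.

4.930 years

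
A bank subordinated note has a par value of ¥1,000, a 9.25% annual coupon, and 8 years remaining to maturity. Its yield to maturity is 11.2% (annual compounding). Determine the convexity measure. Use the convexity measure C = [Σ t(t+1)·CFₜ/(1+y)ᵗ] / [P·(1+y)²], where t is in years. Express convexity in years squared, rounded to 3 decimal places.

With y = 0.112:
  t   CF        PV=CF/(1+0.112)^t    t·PV        t(t+1)·PV
  1        92.50        83.1835        83.1835         166.3669
  2        92.50        74.8053       149.6105         448.8316
  3        92.50        67.2709       201.8128         807.2510
  4        92.50        60.4954       241.9817       1,209.9086
  5        92.50        54.4024       272.0118       1,632.0710
  6        92.50        48.9230       293.5380       2,054.7657
  7        92.50        43.9955       307.9685       2,463.7478
  8     1,092.50       467.2864     3,738.2913      33,644.6213
  Σ                    900.3623     5,288.3980      42,427.5639
P = 900.3623.
Convexity = Σ t(t+1)·PV / [P·(1+y)²] = 42,427.5639 / (900.3623 × 1.236544) = 38.10844.

38.108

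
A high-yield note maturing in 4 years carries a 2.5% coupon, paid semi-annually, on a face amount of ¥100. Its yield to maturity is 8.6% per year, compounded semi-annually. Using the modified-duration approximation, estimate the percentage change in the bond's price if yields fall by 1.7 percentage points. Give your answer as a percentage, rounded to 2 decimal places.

Periodic yield y = 0.043. Modified duration first:
  t   CF        PV=CF/(1+0.043)^t    t·PV
  1         1.25         1.1985         1.1985
  2         1.25         1.1491         2.2981
  3         1.25         1.1017         3.3051
  4         1.25         1.0563         4.2251
  5         1.25         1.0127         5.0636
  6         1.25         0.9710         5.8258
  7         1.25         0.9309         6.5166
  8       101.25        72.2970       578.3764
  Σ                     79.7171       606.8090
P = 79.7171; D_Mac = 7.61203 half-year periods = 3.80601 yrs; D_mod = 3.80601/(1+0.043) = 3.64910 yrs.
ΔP/P ≈ -D_mod · Δy = -3.64910 × (-0.017) = +0.062035 = +6.2035%.

+6.20%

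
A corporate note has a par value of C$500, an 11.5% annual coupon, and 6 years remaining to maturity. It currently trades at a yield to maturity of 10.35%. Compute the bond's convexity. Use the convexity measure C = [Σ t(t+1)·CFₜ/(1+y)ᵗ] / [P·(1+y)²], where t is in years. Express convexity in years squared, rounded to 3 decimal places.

24.566

With y = 0.1035:
  t   CF        PV=CF/(1+0.1035)^t    t·PV        t(t+1)·PV
  1        57.50        52.1069        52.1069         104.2139
  2        57.50        47.2197        94.4394         283.3182
  3        57.50        42.7908       128.3725         513.4901
  4        57.50        38.7774       155.1095         775.5477
  5        57.50        35.1404       175.7018       1,054.2107
  6       557.50       308.7528     1,852.5166      12,967.6159
  Σ                    524.7880     2,458.2467      15,698.3963
P = 524.7880.
Convexity = Σ t(t+1)·PV / [P·(1+y)²] = 15,698.3963 / (524.7880 × 1.217712) = 24.56556.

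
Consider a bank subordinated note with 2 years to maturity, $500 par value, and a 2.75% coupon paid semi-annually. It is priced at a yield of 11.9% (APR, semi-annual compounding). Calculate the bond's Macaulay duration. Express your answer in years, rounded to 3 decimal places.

1.955 years

Periodic yield y = 0.0595. Discount each cash flow and weight by its period:
  t   CF        PV=CF/(1+0.0595)^t    t·PV
  1        6.875         6.4889         6.4889
  2        6.875         6.1245        12.2490
  3        6.875         5.7806        17.3417
  4      506.875       402.2509     1,609.0036
  Σ                    420.6449     1,645.0832
Price P = Σ PV = 420.6449.
Macaulay duration = Σ(t·PV) / P = 1,645.0832 / 420.6449 = 3.91086 half-year periods.
In years: 3.91086 / 2 = 1.95543 years.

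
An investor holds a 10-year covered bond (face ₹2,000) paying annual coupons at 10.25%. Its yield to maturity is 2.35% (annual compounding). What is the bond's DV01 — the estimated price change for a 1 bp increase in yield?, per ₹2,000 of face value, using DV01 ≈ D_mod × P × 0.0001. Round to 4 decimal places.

₹2.4869

Periodic yield y = 0.0235.
  t   CF        PV=CF/(1+0.0235)^t    t·PV
  1       205.00       200.2931       200.2931
  2       205.00       195.6943       391.3886
  3       205.00       191.2011       573.6032
  4       205.00       186.8110       747.2440
  5       205.00       182.5218       912.6088
  6       205.00       178.3310     1,069.9858
  7       205.00       174.2364     1,219.6549
  8       205.00       170.2359     1,361.8870
  9       205.00       166.3272     1,496.9447
  10    2,205.00     1,747.9545    17,479.5450
  Σ                  3,393.6062    25,453.1551
P = 3,393.6062; D_Mac = 7.50033 yrs; D_mod = 7.32812 yrs.
DV01 ≈ 7.32812 × 3,393.6062 × 0.0001 = 2.486874.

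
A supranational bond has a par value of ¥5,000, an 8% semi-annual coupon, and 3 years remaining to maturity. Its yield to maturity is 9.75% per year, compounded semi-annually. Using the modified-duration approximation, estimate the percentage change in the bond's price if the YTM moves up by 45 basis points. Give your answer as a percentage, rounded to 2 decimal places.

Periodic yield y = 0.04875. Modified duration first:
  t   CF        PV=CF/(1+0.04875)^t    t·PV
  1       200.00       190.7032       190.7032
  2       200.00       181.8386       363.6772
  3       200.00       173.3860       520.1581
  4       200.00       165.3264       661.3054
  5       200.00       157.6413       788.2067
  6     5,200.00     3,908.1525    23,448.9149
  Σ                  4,777.0480    25,972.9655
P = 4,777.0480; D_Mac = 5.43703 half-year periods = 2.71852 yrs; D_mod = 2.71852/(1+0.04875) = 2.59215 yrs.
ΔP/P ≈ -D_mod · Δy = -2.59215 × (+0.0045) = -0.011665 = -1.1665%.

-1.17%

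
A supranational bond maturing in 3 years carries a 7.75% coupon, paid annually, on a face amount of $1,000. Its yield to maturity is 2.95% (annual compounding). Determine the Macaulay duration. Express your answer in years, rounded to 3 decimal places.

2.803 years

Periodic yield y = 0.0295. Discount each cash flow and weight by its year:
  t   CF        PV=CF/(1+0.0295)^t    t·PV
  1        77.50        75.2793        75.2793
  2        77.50        73.1222       146.2443
  3     1,077.50       987.5026     2,962.5077
  Σ                  1,135.9040     3,184.0312
Price P = Σ PV = 1,135.9040.
Macaulay duration = Σ(t·PV) / P = 3,184.0312 / 1,135.9040 = 2.80308 years.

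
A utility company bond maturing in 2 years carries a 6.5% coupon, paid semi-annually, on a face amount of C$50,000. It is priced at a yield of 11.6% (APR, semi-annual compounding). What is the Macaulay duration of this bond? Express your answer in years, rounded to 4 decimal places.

1.9025 years

Periodic yield y = 0.058. Discount each cash flow and weight by its period:
  t   CF        PV=CF/(1+0.058)^t    t·PV
  1     1,625.00     1,535.9168     1,535.9168
  2     1,625.00     1,451.7172     2,903.4345
  3     1,625.00     1,372.1335     4,116.4004
  4    51,625.00    41,201.9142   164,807.6570
  Σ                 45,561.6818   173,363.4087
Price P = Σ PV = 45,561.6818.
Macaulay duration = Σ(t·PV) / P = 173,363.4087 / 45,561.6818 = 3.80503 half-year periods.
In years: 3.80503 / 2 = 1.90251 years.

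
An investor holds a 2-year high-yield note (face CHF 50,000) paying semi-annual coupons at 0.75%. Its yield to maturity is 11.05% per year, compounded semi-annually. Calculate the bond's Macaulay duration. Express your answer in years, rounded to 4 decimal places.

1.9874 years

Periodic yield y = 0.05525. Discount each cash flow and weight by its period:
  t   CF        PV=CF/(1+0.05525)^t    t·PV
  1       187.50       177.6830       177.6830
  2       187.50       168.3800       336.7600
  3       187.50       159.5641       478.6923
  4    50,187.50    40,473.8129   161,895.2514
  Σ                 40,979.4400   162,888.3868
Price P = Σ PV = 40,979.4400.
Macaulay duration = Σ(t·PV) / P = 162,888.3868 / 40,979.4400 = 3.97488 half-year periods.
In years: 3.97488 / 2 = 1.98744 years.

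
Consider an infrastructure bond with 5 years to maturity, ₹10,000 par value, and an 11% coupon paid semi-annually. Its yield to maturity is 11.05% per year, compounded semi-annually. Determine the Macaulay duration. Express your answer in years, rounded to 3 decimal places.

Periodic yield y = 0.05525. Discount each cash flow and weight by its period:
  t   CF        PV=CF/(1+0.05525)^t    t·PV
  1       550.00       521.2035       521.2035
  2       550.00       493.9147       987.8294
  3       550.00       468.0547     1,404.1641
  4       550.00       443.5486     1,774.1945
  5       550.00       420.3256     2,101.6282
  6       550.00       398.3185     2,389.9113
  7       550.00       377.4637     2,642.2457
  8       550.00       357.7007     2,861.6057
  9       550.00       338.9725     3,050.7523
  10   10,550.00     6,161.6759    61,616.7591
  Σ                  9,981.1785    79,350.2938
Price P = Σ PV = 9,981.1785.
Macaulay duration = Σ(t·PV) / P = 79,350.2938 / 9,981.1785 = 7.94999 half-year periods.
In years: 7.94999 / 2 = 3.97500 years.

3.975 years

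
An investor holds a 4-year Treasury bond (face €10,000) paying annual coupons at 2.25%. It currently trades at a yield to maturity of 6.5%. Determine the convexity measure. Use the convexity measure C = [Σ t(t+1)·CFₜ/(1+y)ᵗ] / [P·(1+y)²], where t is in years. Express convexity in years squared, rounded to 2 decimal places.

16.80

With y = 0.065:
  t   CF        PV=CF/(1+0.065)^t    t·PV        t(t+1)·PV
  1       225.00       211.2676       211.2676         422.5352
  2       225.00       198.3733       396.7467       1,190.2400
  3       225.00       186.2660       558.7981       2,235.1925
  4    10,225.00     7,948.1286    31,792.5144     158,962.5721
  Σ                  8,544.0356    32,959.3268     162,810.5399
P = 8,544.0356.
Convexity = Σ t(t+1)·PV / [P·(1+y)²] = 162,810.5399 / (8,544.0356 × 1.134225) = 16.80042.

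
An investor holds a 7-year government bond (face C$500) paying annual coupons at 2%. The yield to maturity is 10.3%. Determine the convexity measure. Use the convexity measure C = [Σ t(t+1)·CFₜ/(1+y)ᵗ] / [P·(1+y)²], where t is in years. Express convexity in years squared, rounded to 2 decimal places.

With y = 0.103:
  t   CF        PV=CF/(1+0.103)^t    t·PV        t(t+1)·PV
  1        10.00         9.0662         9.0662          18.1324
  2        10.00         8.2196        16.4391          49.3174
  3        10.00         7.4520        22.3560          89.4241
  4        10.00         6.7561        27.0245         135.1226
  5        10.00         6.1252        30.6262         183.7569
  6        10.00         5.5532        33.3195         233.2363
  7       510.00       256.7684     1,797.3789      14,379.0309
  Σ                    299.9408     1,936.2104      15,088.0206
P = 299.9408.
Convexity = Σ t(t+1)·PV / [P·(1+y)²] = 15,088.0206 / (299.9408 × 1.216609) = 41.34716.

41.35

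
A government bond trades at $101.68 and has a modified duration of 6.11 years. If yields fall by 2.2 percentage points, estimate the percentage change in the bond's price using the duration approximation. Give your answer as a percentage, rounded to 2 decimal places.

Duration approximation: ΔP/P ≈ -D_mod · Δy = -6.11 × (-0.022) = +0.134420.
As a percentage: +13.4420%.

+13.44%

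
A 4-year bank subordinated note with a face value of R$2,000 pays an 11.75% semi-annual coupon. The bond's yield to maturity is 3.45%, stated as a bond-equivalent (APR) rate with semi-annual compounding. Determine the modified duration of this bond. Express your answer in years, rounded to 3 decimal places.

Periodic yield y = 0.01725. First find Macaulay duration:
  t   CF        PV=CF/(1+0.01725)^t    t·PV
  1       117.50       115.5075       115.5075
  2       117.50       113.5488       227.0976
  3       117.50       111.6233       334.8698
  4       117.50       109.7304       438.9217
  5       117.50       107.8697       539.3484
  6       117.50       106.0405       636.2429
  7       117.50       104.2423       729.6961
  8     2,117.50     1,846.7233    14,773.7865
  Σ                  2,615.2857    17,795.4704
P = 2,615.2857; Macaulay duration = 17,795.4704 / 2,615.2857 = 6.80441 half-year periods = 3.40220 years.
Modified duration = D_Mac / (1 + y) = 3.40220 / 1.01725 = 3.34451 years.

3.345 years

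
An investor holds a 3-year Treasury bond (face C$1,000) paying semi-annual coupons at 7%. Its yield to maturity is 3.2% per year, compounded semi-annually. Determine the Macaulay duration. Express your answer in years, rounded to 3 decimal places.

2.772 years

Periodic yield y = 0.016. Discount each cash flow and weight by its period:
  t   CF        PV=CF/(1+0.016)^t    t·PV
  1        35.00        34.4488        34.4488
  2        35.00        33.9063        67.8126
  3        35.00        33.3724       100.1171
  4        35.00        32.8468       131.3872
  5        35.00        32.3295       161.6477
  6     1,035.00       940.9750     5,645.8502
  Σ                  1,107.8789     6,141.2637
Price P = Σ PV = 1,107.8789.
Macaulay duration = Σ(t·PV) / P = 6,141.2637 / 1,107.8789 = 5.54326 half-year periods.
In years: 5.54326 / 2 = 2.77163 years.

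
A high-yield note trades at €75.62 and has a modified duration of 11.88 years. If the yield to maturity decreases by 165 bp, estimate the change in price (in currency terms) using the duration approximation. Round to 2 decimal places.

+€14.82

Duration approximation: ΔP/P ≈ -D_mod · Δy = -11.88 × (-0.0165) = +0.196020.
ΔP ≈ 75.62 × (+0.196020) = +14.8230324.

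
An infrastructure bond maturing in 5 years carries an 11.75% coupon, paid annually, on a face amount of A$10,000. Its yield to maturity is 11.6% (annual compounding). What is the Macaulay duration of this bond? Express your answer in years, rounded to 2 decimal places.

Periodic yield y = 0.116. Discount each cash flow and weight by its year:
  t   CF        PV=CF/(1+0.116)^t    t·PV
  1     1,175.00     1,052.8674     1,052.8674
  2     1,175.00       943.4296     1,886.8591
  3     1,175.00       845.3670     2,536.1010
  4     1,175.00       757.4973     3,029.9892
  5    11,175.00     6,455.4506    32,277.2528
  Σ                 10,054.6118    40,783.0694
Price P = Σ PV = 10,054.6118.
Macaulay duration = Σ(t·PV) / P = 40,783.0694 / 10,054.6118 = 4.05616 years.

4.06 years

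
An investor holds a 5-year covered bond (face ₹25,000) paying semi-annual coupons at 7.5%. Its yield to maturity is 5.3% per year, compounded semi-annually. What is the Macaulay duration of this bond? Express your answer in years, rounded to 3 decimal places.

Periodic yield y = 0.0265. Discount each cash flow and weight by its period:
  t   CF        PV=CF/(1+0.0265)^t    t·PV
  1       937.50       913.2976       913.2976
  2       937.50       889.7200     1,779.4401
  3       937.50       866.7511     2,600.2534
  4       937.50       844.3752     3,377.5007
  5       937.50       822.5769     4,112.8845
  6       937.50       801.3414     4,808.0481
  7       937.50       780.6540     5,464.5781
  8       937.50       760.5008     6,084.0060
  9       937.50       740.8678     6,667.8098
  10   25,937.50    19,968.1843   199,681.8433
  Σ                 27,388.2691   235,489.6616
Price P = Σ PV = 27,388.2691.
Macaulay duration = Σ(t·PV) / P = 235,489.6616 / 27,388.2691 = 8.59819 half-year periods.
In years: 8.59819 / 2 = 4.29910 years.

4.299 years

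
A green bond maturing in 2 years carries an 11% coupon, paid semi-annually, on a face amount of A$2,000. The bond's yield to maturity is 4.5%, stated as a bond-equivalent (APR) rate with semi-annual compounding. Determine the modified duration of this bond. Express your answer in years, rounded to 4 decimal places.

Periodic yield y = 0.0225. First find Macaulay duration:
  t   CF        PV=CF/(1+0.0225)^t    t·PV
  1       110.00       107.5795       107.5795
  2       110.00       105.2122       210.4244
  3       110.00       102.8970       308.6910
  4     2,110.00     1,930.3195     7,721.2778
  Σ                  2,246.0081     8,347.9727
P = 2,246.0081; Macaulay duration = 8,347.9727 / 2,246.0081 = 3.71680 half-year periods = 1.85840 years.
Modified duration = D_Mac / (1 + y) = 1.85840 / 1.0225 = 1.81751 years.

1.8175 years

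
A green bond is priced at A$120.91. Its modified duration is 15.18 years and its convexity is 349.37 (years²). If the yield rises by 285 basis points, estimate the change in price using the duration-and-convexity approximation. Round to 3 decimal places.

-A$35.154

Duration effect: -D_mod·Δy = -15.18 × (+0.0285) = -0.432630
Convexity effect: ½·C·(Δy)² = 0.5 × 349.37 × (0.0285)² = +0.14188789125
ΔP/P ≈ -0.432630 + 0.14188789125 = -0.29074210875
ΔP ≈ 120.91 × (-0.29074210875) = -35.1536283689625.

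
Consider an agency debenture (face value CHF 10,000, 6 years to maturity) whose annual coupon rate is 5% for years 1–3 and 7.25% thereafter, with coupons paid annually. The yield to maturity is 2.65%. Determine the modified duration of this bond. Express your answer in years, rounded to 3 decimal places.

Periodic yield y = 0.0265. First find Macaulay duration:
  t   CF        PV=CF/(1+0.0265)^t    t·PV
  1       500.00       487.0921       487.0921
  2       500.00       474.5174       949.0347
  3       500.00       462.2673     1,386.8018
  4       725.00       652.9835     2,611.9339
  5       725.00       636.1261     3,180.6307
  6    10,725.00     9,167.3451    55,004.0704
  Σ                 11,880.3314    63,619.5635
P = 11,880.3314; Macaulay duration = 63,619.5635 / 11,880.3314 = 5.35503 years.
Modified duration = D_Mac / (1 + y) = 5.35503 / 1.0265 = 5.21679 years.

5.217 years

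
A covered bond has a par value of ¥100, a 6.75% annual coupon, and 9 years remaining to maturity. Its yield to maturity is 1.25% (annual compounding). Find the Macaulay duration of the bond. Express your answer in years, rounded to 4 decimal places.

7.4086 years

Periodic yield y = 0.0125. Discount each cash flow and weight by its year:
  t   CF        PV=CF/(1+0.0125)^t    t·PV
  1         6.75         6.6667         6.6667
  2         6.75         6.5844        13.1687
  3         6.75         6.5031        19.5092
  4         6.75         6.4228        25.6912
  5         6.75         6.3435        31.7175
  6         6.75         6.2652        37.5911
  7         6.75         6.1878        43.3148
  8         6.75         6.1114        48.8915
  9       106.75        95.4581       859.1225
  Σ                    146.5429     1,085.6732
Price P = Σ PV = 146.5429.
Macaulay duration = Σ(t·PV) / P = 1,085.6732 / 146.5429 = 7.40857 years.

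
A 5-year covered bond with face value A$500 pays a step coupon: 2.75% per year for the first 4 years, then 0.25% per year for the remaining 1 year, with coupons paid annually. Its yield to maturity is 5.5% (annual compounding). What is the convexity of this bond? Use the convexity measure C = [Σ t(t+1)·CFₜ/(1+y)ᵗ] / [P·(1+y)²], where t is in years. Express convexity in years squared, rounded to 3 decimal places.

24.907

With y = 0.055:
  t   CF        PV=CF/(1+0.055)^t    t·PV        t(t+1)·PV
  1        13.75        13.0332        13.0332          26.0664
  2        13.75        12.3537        24.7074          74.1223
  3        13.75        11.7097        35.1291         140.5163
  4        13.75        11.0992        44.3969         221.9846
  5       501.25       383.5236     1,917.6180      11,505.7078
  Σ                    431.7194     2,034.8846      11,968.3974
P = 431.7194.
Convexity = Σ t(t+1)·PV / [P·(1+y)²] = 11,968.3974 / (431.7194 × 1.113025) = 24.90746.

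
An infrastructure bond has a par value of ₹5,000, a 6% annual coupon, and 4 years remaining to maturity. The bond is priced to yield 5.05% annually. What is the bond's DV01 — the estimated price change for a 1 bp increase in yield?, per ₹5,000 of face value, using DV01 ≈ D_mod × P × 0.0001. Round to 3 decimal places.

₹1.810

Periodic yield y = 0.0505.
  t   CF        PV=CF/(1+0.0505)^t    t·PV
  1       300.00       285.5783       285.5783
  2       300.00       271.8499       543.6998
  3       300.00       258.7814       776.3442
  4     5,300.00     4,352.0276    17,408.1105
  Σ                  5,168.2372    19,013.7328
P = 5,168.2372; D_Mac = 3.67896 yrs; D_mod = 3.50210 yrs.
DV01 ≈ 3.50210 × 5,168.2372 × 0.0001 = 1.809970.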